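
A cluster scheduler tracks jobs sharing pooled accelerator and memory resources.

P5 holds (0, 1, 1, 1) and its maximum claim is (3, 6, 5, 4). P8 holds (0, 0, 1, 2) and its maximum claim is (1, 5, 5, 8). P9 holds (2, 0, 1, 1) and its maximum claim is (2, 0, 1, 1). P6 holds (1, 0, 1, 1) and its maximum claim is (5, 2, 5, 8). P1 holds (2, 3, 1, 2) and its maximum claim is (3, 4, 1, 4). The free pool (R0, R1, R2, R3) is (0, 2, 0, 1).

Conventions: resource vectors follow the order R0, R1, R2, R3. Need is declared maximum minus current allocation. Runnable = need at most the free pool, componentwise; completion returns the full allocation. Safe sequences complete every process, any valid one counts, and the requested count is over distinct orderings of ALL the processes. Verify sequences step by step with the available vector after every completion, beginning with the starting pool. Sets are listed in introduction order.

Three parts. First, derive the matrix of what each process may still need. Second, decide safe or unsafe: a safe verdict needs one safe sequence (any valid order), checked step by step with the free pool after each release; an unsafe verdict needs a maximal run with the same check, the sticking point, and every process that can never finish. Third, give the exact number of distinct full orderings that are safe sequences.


(1) Need matrix, components ordered R0, R1, R2, R3:
  P5: (3, 5, 4, 3)
  P8: (1, 5, 4, 6)
  P9: (0, 0, 0, 0)
  P6: (4, 2, 4, 7)
  P1: (1, 1, 0, 2)
(2) UNSAFE — no complete ordering exists.
Key observation: no order helps: past P9, P1, the free pool tops out at (4, 5, 2, 4), below what each blocked process needs in R2.
Going as far as possible: P9, P1; after that, nothing fits. Walking it through:
  pool = (0, 2, 0, 1)
  run P9 (needs (0, 0, 0, 0), free (0, 2, 0, 1)); after release of (2, 0, 1, 1) the pool is (2, 2, 1, 2)
  run P1 (needs (1, 1, 0, 2), free (2, 2, 1, 2)); after release of (2, 3, 1, 2) the pool is (4, 5, 2, 4)
  P5 cannot run: need (3, 5, 4, 3) vs free (4, 5, 2, 4) (insufficient R2)
  P8 cannot run: need (1, 5, 4, 6) vs free (4, 5, 2, 4) (insufficient R2 and R3)
  P6 cannot run: need (4, 2, 4, 7) vs free (4, 5, 2, 4) (insufficient R2 and R3)
Permanently blocked: P5, P8 and P6.
(3) The exact count: 0 of the possible complete orderings are safe sequences.


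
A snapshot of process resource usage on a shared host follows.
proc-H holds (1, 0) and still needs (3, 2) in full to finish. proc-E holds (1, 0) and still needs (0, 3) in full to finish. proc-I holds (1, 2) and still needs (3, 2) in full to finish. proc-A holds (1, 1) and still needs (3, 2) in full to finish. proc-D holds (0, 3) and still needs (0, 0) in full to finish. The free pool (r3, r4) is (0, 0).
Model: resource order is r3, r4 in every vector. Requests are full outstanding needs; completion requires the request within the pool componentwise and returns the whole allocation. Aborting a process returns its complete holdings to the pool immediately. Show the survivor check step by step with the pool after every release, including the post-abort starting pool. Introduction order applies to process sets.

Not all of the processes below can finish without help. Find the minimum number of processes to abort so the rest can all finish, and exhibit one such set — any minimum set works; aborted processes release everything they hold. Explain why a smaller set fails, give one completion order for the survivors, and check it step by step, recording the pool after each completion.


Abort proc-H and proc-I.
Key observation: the returned (2, 2) from proc-H and proc-I is what brings proc-A — unrunnable before, under any order — into play at step 3.
Minimality, checking each single-abort alternative: proc-H alone leaves proc-I blocked (short on r3); proc-E alone leaves proc-H blocked (short on r3); proc-I alone leaves proc-H blocked (short on r3); proc-A alone leaves proc-H blocked (short on r3); proc-D alone leaves proc-H blocked (short on r3).
Survivors finish in the order: proc-D, proc-E, proc-A. Step-by-step check (pool after the aborts first):
  pool = (2, 2)
  run proc-D (needs (0, 0), free (2, 2)); after release of (0, 3) the pool is (2, 5)
  run proc-E (needs (0, 3), free (2, 5)); after release of (1, 0) the pool is (3, 5)
  run proc-A (needs (3, 2), free (3, 5)); after release of (1, 1) the pool is (4, 6)


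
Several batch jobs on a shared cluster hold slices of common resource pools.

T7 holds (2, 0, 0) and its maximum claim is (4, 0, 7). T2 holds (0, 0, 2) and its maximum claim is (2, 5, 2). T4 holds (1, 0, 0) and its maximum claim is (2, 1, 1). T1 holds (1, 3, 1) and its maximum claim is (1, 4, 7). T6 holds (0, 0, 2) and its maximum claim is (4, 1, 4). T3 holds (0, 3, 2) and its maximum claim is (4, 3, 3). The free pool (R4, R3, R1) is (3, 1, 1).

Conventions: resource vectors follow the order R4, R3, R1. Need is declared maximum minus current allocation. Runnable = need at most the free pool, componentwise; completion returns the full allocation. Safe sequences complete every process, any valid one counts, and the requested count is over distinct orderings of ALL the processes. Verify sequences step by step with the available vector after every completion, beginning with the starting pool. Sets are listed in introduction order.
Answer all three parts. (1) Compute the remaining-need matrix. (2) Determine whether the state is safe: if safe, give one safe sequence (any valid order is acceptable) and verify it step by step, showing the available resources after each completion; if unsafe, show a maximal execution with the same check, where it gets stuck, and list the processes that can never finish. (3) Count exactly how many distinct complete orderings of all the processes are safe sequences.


(1) Need matrix, components ordered R4, R3, R1:
  T7: (2, 0, 7)
  T2: (2, 5, 0)
  T4: (1, 1, 1)
  T1: (0, 1, 6)
  T6: (4, 1, 2)
  T3: (4, 0, 1)
(2) The state is UNSAFE.
Key observation: after T4, T3, T6 the pool peaks at (4, 4, 5), and each blocked process is short somewhere: T7 on R1; T2 on R3; T1 on R1.
Going as far as possible: T4, T3, T6; after that, nothing fits. Walking it through:
  pool = (3, 1, 1)
  run T4 (needs (1, 1, 1), free (3, 1, 1)); after release of (1, 0, 0) the pool is (4, 1, 1)
  run T3 (needs (4, 0, 1), free (4, 1, 1)); after release of (0, 3, 2) the pool is (4, 4, 3)
  run T6 (needs (4, 1, 2), free (4, 4, 3)); after release of (0, 0, 2) the pool is (4, 4, 5)
  T7 still needs (2, 0, 7) but only (4, 4, 5) is free — short on R1
  T2 still needs (2, 5, 0) but only (4, 4, 5) is free — short on R3
  T1 still needs (0, 1, 6) but only (4, 4, 5) is free — short on R1
Processes that can never finish: T7, T2 and T1.
(3) The exact count: 0 of the possible complete orderings are safe sequences.


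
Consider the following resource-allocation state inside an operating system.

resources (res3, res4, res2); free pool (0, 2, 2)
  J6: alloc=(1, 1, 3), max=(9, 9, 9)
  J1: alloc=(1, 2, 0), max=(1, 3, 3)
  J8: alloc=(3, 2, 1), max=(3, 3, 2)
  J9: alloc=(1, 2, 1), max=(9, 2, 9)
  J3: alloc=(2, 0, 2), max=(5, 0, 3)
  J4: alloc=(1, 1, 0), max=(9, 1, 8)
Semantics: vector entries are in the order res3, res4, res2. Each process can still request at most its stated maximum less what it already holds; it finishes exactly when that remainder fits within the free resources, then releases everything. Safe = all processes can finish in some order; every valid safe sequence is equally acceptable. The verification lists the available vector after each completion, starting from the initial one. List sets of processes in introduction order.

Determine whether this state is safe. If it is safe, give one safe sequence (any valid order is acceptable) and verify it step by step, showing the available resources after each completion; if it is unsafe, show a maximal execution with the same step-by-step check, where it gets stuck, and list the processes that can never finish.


The state is UNSAFE.
Key observation: no order helps: past J8, J1, J3, the free pool tops out at (6, 6, 5), below what each blocked process needs in res3.
A maximal execution: J8, J1, J3 — then nothing else fits. Verifying each step:
  pool = (0, 2, 2)
  J8 needs (0, 1, 1) <= (0, 2, 2) -> finishes; pool += (3, 2, 1) = (3, 4, 3)
  J1 needs (0, 1, 3) <= (3, 4, 3) -> finishes; pool += (1, 2, 0) = (4, 6, 3)
  J3 needs (3, 0, 1) <= (4, 6, 3) -> finishes; pool += (2, 0, 2) = (6, 6, 5)
  J6 cannot run: need (8, 8, 6) vs free (6, 6, 5) (insufficient res3, res4 and res2)
  J9 cannot run: need (8, 0, 8) vs free (6, 6, 5) (insufficient res3 and res2)
  J4 cannot run: need (8, 0, 8) vs free (6, 6, 5) (insufficient res3 and res2)
Permanently blocked: J6, J9 and J4.


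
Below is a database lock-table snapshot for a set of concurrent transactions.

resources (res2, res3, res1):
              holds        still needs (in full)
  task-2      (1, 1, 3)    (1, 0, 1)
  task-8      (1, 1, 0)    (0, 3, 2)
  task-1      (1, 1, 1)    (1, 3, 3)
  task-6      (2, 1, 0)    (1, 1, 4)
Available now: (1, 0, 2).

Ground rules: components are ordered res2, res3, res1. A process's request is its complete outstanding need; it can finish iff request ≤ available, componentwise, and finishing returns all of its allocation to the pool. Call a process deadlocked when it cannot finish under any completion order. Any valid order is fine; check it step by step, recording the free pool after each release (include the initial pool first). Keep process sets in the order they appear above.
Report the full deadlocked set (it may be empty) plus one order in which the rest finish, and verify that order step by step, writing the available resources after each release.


Deadlocked: task-8 and task-1.
Key observation: the wall is res3: completing task-2, task-6 brings the pool only to (4, 2, 5), and all the rest need more.
One completion order for the rest: task-2, task-6. Check, step by step:
  pool = (1, 0, 2)
  task-2: need (1, 0, 1) fits (1, 0, 2); releases (1, 1, 3), pool now (2, 1, 5)
  task-6: need (1, 1, 4) fits (2, 1, 5); releases (2, 1, 0), pool now (4, 2, 5)
None of the blocked processes ever fits:
  task-8 cannot run: need (0, 3, 2) vs free (4, 2, 5) (insufficient res3)
  task-1 cannot run: need (1, 3, 3) vs free (4, 2, 5) (insufficient res3)


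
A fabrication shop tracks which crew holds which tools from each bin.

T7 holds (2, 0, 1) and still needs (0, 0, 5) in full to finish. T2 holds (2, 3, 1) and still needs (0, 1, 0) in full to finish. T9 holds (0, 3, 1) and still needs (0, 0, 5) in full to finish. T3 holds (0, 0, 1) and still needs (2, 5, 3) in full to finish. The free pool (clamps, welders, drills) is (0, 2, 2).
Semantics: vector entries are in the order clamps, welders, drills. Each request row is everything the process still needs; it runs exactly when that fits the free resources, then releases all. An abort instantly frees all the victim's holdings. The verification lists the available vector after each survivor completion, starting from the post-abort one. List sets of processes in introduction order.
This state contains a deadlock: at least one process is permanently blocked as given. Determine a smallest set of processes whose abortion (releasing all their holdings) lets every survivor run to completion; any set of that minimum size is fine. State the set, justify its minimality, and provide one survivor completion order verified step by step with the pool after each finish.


Abort T9.
Key observation: T7 was stuck for good until T9 gave back (0, 3, 1); in the order shown it finishes at step 3.
Minimality: the empty abort set fails — the state is deadlocked as it stands.
One survivor order: T2, T3, T7. Walking it through (post-abort pool first):
  pool = (0, 5, 3)
  run T2 (needs (0, 1, 0), free (0, 5, 3)); after release of (2, 3, 1) the pool is (2, 8, 4)
  run T3 (needs (2, 5, 3), free (2, 8, 4)); after release of (0, 0, 1) the pool is (2, 8, 5)
  run T7 (needs (0, 0, 5), free (2, 8, 5)); after release of (2, 0, 1) the pool is (4, 8, 6)


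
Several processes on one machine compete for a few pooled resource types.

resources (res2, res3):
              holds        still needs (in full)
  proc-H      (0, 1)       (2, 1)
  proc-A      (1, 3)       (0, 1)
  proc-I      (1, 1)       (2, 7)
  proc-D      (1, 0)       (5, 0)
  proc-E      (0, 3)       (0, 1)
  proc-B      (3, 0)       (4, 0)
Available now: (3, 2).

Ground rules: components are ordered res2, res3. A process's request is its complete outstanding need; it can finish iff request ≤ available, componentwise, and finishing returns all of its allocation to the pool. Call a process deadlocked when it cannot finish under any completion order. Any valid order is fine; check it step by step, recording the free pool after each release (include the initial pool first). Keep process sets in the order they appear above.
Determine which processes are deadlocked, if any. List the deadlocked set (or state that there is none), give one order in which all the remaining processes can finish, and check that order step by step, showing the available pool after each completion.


The deadlocked set is empty.
Key observation: proc-H can run right away; the returned allocation unlocks the remaining processes in turn.
A valid finishing order for the others: proc-H, proc-A, proc-E, proc-B, proc-D, proc-I. Check, step by step:
  pool = (3, 2)
  proc-H: need (2, 1) fits (3, 2); releases (0, 1), pool now (3, 3)
  proc-A: need (0, 1) fits (3, 3); releases (1, 3), pool now (4, 6)
  proc-E: need (0, 1) fits (4, 6); releases (0, 3), pool now (4, 9)
  proc-B: need (4, 0) fits (4, 9); releases (3, 0), pool now (7, 9)
  proc-D: need (5, 0) fits (7, 9); releases (1, 0), pool now (8, 9)
  proc-I: need (2, 7) fits (8, 9); releases (1, 1), pool now (9, 10)


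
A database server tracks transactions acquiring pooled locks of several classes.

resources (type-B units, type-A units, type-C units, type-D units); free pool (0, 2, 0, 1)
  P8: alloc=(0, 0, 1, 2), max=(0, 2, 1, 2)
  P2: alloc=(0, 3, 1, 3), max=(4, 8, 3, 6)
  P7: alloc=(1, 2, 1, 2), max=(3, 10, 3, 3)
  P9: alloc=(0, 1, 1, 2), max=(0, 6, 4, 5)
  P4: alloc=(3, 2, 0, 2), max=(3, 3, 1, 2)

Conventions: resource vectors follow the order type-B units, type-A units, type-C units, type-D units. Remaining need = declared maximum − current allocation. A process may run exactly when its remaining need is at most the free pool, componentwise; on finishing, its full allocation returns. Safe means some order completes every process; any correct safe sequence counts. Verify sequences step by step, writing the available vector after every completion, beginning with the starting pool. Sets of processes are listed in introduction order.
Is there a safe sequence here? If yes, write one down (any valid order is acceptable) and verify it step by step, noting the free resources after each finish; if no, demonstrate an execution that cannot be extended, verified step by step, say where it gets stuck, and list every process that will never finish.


UNSAFE — no complete ordering exists.
Key observation: after P8, P4 complete, (3, 4, 1, 5) is the best the pool ever gets, yet each leftover process wants more type-A units.
A maximal execution: P8, P4 — then nothing else fits. Walking it through:
  pool = (0, 2, 0, 1)
  P8: need (0, 2, 0, 0) fits (0, 2, 0, 1); releases (0, 0, 1, 2), pool now (0, 2, 1, 3)
  P4: need (0, 1, 1, 0) fits (0, 2, 1, 3); releases (3, 2, 0, 2), pool now (3, 4, 1, 5)
  P2 still needs (4, 5, 2, 3) but only (3, 4, 1, 5) is free — short on type-B units, type-A units and type-C units
  P7 still needs (2, 8, 2, 1) but only (3, 4, 1, 5) is free — short on type-A units and type-C units
  P9 still needs (0, 5, 3, 3) but only (3, 4, 1, 5) is free — short on type-A units and type-C units
Never able to finish: P2, P7 and P9.


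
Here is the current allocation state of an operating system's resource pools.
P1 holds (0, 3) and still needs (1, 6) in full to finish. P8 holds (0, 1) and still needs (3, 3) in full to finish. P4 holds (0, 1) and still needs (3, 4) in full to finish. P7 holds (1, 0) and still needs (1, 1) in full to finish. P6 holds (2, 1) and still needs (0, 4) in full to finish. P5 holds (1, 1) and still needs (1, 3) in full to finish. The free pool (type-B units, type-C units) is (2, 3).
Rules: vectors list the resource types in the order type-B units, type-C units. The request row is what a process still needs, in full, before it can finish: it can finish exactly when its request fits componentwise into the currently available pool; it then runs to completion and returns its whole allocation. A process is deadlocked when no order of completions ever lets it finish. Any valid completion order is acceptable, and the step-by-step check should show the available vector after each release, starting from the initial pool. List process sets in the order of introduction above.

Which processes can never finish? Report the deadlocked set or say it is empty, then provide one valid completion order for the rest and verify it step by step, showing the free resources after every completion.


No process is deadlocked.
Key observation: beginning at P5, releases accumulate fast enough that every process eventually fits.
One completion order for the rest: P5, P6, P8, P4, P7, P1. Check, step by step:
  pool = (2, 3)
  P5 needs (1, 3) <= (2, 3) -> finishes; pool += (1, 1) = (3, 4)
  P6 needs (0, 4) <= (3, 4) -> finishes; pool += (2, 1) = (5, 5)
  P8 needs (3, 3) <= (5, 5) -> finishes; pool += (0, 1) = (5, 6)
  P4 needs (3, 4) <= (5, 6) -> finishes; pool += (0, 1) = (5, 7)
  P7 needs (1, 1) <= (5, 7) -> finishes; pool += (1, 0) = (6, 7)
  P1 needs (1, 6) <= (6, 7) -> finishes; pool += (0, 3) = (6, 10)


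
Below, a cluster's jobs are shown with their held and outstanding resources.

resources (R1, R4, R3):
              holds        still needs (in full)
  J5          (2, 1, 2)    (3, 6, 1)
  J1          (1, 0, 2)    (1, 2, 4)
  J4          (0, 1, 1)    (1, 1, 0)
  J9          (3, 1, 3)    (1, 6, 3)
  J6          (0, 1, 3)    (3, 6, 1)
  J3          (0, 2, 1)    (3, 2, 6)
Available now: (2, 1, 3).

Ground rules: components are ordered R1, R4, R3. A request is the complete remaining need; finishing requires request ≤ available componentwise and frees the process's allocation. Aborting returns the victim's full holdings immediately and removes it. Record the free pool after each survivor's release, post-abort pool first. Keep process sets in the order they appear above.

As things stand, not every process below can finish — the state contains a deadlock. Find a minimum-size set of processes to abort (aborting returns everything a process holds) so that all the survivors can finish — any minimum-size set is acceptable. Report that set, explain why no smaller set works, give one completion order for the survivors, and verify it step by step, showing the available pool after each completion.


Minimum abort set: J5 and J9.
Key observation: before aborting J5 and J9, J6 was permanently blocked — no order could ever run it; afterwards it completes at step 4.
Minimality, checking each single-abort alternative: J5 alone leaves J9 blocked (short on R4); J1 alone leaves J5 blocked (short on R4); J4 alone leaves J5 blocked (short on R4); J9 alone leaves J5 blocked (short on R4); J6 alone leaves J5 blocked (short on R4); J3 alone leaves J5 blocked (short on R4).
The survivors complete as J1, J4, J3, J6. Verifying each step (starting from the post-abort pool):
  pool = (7, 3, 8)
  J1: need (1, 2, 4) fits (7, 3, 8); releases (1, 0, 2), pool now (8, 3, 10)
  J4: need (1, 1, 0) fits (8, 3, 10); releases (0, 1, 1), pool now (8, 4, 11)
  J3: need (3, 2, 6) fits (8, 4, 11); releases (0, 2, 1), pool now (8, 6, 12)
  J6: need (3, 6, 1) fits (8, 6, 12); releases (0, 1, 3), pool now (8, 7, 15)


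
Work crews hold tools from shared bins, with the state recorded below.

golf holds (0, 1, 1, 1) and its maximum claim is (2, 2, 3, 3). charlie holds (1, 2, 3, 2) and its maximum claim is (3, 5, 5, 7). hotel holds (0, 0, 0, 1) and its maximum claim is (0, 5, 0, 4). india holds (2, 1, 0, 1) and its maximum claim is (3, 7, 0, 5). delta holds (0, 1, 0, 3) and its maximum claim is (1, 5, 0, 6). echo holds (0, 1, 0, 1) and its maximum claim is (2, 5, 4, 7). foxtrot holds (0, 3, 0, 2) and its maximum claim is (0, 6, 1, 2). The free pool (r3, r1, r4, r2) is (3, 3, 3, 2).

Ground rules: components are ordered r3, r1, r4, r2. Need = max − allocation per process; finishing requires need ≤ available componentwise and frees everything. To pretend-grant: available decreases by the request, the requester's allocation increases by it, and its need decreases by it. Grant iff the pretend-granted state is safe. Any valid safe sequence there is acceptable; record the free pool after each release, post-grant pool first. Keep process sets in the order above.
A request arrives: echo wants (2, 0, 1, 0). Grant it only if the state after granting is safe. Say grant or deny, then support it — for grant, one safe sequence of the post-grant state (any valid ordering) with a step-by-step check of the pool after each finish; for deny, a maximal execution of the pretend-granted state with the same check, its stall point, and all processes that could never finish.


GRANT — the state after the grant stays safe, e.g. via foxtrot, india, golf, echo, charlie, hotel, delta.
Key observation: granting shrinks the pool to (1, 3, 2, 2), yet foxtrot still fits and the chain goes through.
Check on the post-grant state, step by step:
  pool = (1, 3, 2, 2)
  run foxtrot (needs (0, 3, 1, 0), free (1, 3, 2, 2)); after release of (0, 3, 0, 2) the pool is (1, 6, 2, 4)
  run india (needs (1, 6, 0, 4), free (1, 6, 2, 4)); after release of (2, 1, 0, 1) the pool is (3, 7, 2, 5)
  run golf (needs (2, 1, 2, 2), free (3, 7, 2, 5)); after release of (0, 1, 1, 1) the pool is (3, 8, 3, 6)
  run echo (needs (0, 4, 3, 6), free (3, 8, 3, 6)); after release of (2, 1, 1, 1) the pool is (5, 9, 4, 7)
  run charlie (needs (2, 3, 2, 5), free (5, 9, 4, 7)); after release of (1, 2, 3, 2) the pool is (6, 11, 7, 9)
  run hotel (needs (0, 5, 0, 3), free (6, 11, 7, 9)); after release of (0, 0, 0, 1) the pool is (6, 11, 7, 10)
  run delta (needs (1, 4, 0, 3), free (6, 11, 7, 10)); after release of (0, 1, 0, 3) the pool is (6, 12, 7, 13)


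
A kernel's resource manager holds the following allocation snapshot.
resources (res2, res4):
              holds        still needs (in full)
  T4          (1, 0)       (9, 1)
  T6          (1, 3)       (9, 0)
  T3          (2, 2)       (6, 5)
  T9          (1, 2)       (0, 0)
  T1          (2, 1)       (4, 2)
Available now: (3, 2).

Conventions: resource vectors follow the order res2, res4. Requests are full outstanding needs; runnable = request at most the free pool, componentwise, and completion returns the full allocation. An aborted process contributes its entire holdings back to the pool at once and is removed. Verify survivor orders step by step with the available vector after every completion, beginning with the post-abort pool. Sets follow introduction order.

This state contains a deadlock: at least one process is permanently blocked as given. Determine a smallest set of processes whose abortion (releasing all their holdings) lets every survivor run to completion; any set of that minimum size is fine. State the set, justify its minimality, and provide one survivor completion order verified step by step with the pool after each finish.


Minimum abort set: T6.
Key observation: no ordering could ever have run T4 before the abort of T6; with (1, 3) back in the pool it fits at step 4.
Minimality: the empty abort set fails — the state is deadlocked as it stands.
The survivors complete as T1, T3, T9, T4. Verifying each step (starting from the post-abort pool):
  pool = (4, 5)
  run T1 (needs (4, 2), free (4, 5)); after release of (2, 1) the pool is (6, 6)
  run T3 (needs (6, 5), free (6, 6)); after release of (2, 2) the pool is (8, 8)
  run T9 (needs (0, 0), free (8, 8)); after release of (1, 2) the pool is (9, 10)
  run T4 (needs (9, 1), free (9, 10)); after release of (1, 0) the pool is (10, 10)


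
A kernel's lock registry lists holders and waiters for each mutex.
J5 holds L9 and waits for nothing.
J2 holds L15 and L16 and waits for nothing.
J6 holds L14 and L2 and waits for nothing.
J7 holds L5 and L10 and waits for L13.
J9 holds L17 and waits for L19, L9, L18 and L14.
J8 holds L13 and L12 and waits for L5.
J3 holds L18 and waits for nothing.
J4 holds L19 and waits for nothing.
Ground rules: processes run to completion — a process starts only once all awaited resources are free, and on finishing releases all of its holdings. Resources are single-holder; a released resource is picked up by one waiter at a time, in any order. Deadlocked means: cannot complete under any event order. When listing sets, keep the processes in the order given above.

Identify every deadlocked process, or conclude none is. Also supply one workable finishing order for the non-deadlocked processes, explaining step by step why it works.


Deadlocked set: J7 and J8.
Key observation: the waits loop around J7 -> J8 -> J7 with no way out; no other process is dragged down with it.
The rest can finish in the order J2, J3, J4, J6, J5, J9.
Step-by-step check:
  J2: no waits; runs immediately, freeing L15 and L16
  J3: no waits; runs immediately, freeing L18
  J4: no waits; runs immediately, freeing L19
  J6: no waits; runs immediately, freeing L14 and L2
  J5: no waits; runs immediately, freeing L9
  J9: everything it awaited (L19, L9, L18 and L14) is free; runs, freeing L17


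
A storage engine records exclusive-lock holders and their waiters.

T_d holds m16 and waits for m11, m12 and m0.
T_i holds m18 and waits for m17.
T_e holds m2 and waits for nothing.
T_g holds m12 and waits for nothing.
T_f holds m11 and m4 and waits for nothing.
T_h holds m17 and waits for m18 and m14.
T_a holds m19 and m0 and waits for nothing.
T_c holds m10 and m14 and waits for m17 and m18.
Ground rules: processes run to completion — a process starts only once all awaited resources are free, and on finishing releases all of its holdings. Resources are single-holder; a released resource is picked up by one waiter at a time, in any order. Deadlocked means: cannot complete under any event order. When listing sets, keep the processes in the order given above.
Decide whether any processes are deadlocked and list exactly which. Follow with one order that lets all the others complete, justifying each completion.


Deadlocked: T_i, T_h and T_c.
Key observation: the knot is the closed ring of waits T_i -> T_h -> T_i; T_c is caught in further circular waits.
A valid finishing order for the others: T_e, T_f, T_a, T_g, T_d.
Verifying each step:
  run T_e (it waits on nothing); releases m2
  run T_f (it waits on nothing); releases m11 and m4
  run T_a (it waits on nothing); releases m19 and m0
  run T_g (it waits on nothing); releases m12
  T_d waits on m11, m12 and m0 — all released -> runs and releases m16


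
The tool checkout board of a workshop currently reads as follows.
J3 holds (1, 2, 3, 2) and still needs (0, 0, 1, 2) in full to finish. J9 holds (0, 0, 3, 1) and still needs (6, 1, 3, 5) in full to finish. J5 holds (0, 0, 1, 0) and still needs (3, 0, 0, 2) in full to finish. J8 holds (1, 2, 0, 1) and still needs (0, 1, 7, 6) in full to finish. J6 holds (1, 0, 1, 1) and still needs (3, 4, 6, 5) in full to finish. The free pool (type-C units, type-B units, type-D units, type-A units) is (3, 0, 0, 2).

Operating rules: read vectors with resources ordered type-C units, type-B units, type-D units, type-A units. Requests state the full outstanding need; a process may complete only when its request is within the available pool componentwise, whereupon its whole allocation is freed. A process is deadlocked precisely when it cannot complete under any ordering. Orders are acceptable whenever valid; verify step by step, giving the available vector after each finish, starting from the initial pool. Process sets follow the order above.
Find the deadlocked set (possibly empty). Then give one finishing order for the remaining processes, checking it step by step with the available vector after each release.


Deadlocked set: J9, J8 and J6.
Key observation: type-A units is the bottleneck — with J5, J3 done the pool holds (4, 2, 4, 4), short of every remaining need.
One completion order for the rest: J5, J3. Walking it through:
  pool = (3, 0, 0, 2)
  J5 needs (3, 0, 0, 2) <= (3, 0, 0, 2) -> finishes; pool += (0, 0, 1, 0) = (3, 0, 1, 2)
  J3 needs (0, 0, 1, 2) <= (3, 0, 1, 2) -> finishes; pool += (1, 2, 3, 2) = (4, 2, 4, 4)
The blocked processes can never fit:
  J9 still needs (6, 1, 3, 5) but only (4, 2, 4, 4) is free — short on type-C units and type-A units
  J8 still needs (0, 1, 7, 6) but only (4, 2, 4, 4) is free — short on type-D units and type-A units
  J6 still needs (3, 4, 6, 5) but only (4, 2, 4, 4) is free — short on type-B units, type-D units and type-A units


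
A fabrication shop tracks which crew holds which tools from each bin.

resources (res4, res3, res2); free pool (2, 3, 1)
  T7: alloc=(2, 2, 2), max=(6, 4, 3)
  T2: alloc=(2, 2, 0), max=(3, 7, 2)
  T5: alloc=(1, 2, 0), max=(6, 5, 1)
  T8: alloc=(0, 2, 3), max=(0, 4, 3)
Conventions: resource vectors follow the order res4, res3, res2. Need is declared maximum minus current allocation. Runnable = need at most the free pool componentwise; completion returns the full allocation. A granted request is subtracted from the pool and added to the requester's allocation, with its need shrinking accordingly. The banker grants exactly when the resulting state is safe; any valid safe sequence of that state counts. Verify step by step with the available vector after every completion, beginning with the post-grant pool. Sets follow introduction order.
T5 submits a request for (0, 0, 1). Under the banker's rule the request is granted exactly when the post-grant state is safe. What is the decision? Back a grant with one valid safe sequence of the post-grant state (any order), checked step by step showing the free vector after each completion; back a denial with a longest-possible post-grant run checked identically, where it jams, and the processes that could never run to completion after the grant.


GRANT: granting preserves safety; a valid post-grant sequence is T8, T2, T7, T5.
Key observation: (2, 3, 0) free after granting still covers T8 first, and each release covers the next.
Verifying the post-grant state step by step:
  pool = (2, 3, 0)
  T8: need (0, 2, 0) fits (2, 3, 0); releases (0, 2, 3), pool now (2, 5, 3)
  T2: need (1, 5, 2) fits (2, 5, 3); releases (2, 2, 0), pool now (4, 7, 3)
  T7: need (4, 2, 1) fits (4, 7, 3); releases (2, 2, 2), pool now (6, 9, 5)
  T5: need (5, 3, 0) fits (6, 9, 5); releases (1, 2, 1), pool now (7, 11, 6)


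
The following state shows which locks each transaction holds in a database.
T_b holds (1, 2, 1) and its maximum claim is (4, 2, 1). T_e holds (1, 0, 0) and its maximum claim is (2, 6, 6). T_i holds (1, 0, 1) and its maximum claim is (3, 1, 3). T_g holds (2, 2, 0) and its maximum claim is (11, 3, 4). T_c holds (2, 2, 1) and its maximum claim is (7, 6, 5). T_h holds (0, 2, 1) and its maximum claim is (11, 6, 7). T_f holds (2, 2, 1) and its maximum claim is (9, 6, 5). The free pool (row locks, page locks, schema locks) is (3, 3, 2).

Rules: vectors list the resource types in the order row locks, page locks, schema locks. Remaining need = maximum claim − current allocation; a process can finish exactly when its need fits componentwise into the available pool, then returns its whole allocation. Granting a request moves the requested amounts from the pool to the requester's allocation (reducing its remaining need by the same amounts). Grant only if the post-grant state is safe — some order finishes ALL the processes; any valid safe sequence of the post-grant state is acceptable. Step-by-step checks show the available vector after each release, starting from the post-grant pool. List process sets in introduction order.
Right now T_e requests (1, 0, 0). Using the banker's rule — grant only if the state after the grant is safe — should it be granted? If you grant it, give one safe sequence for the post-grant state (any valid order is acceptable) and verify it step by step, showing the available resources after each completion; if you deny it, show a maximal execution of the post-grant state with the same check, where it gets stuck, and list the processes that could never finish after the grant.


DENY: after the grant no complete ordering would exist.
Key observation: after T_i, T_b the pool peaks at (4, 5, 4), and each blocked process is short somewhere: T_e on page locks, schema locks; T_g on row locks; T_c on row locks; T_h on row locks, schema locks; T_f on row locks.
On the post-grant state, T_i, T_b is a maximal run — nothing extends it. Walking it through:
  pool = (2, 3, 2)
  run T_i (needs (2, 1, 2), free (2, 3, 2)); after release of (1, 0, 1) the pool is (3, 3, 3)
  run T_b (needs (3, 0, 0), free (3, 3, 3)); after release of (1, 2, 1) the pool is (4, 5, 4)
  T_e still needs (0, 6, 6) but only (4, 5, 4) is free — short on page locks and schema locks
  T_g still needs (9, 1, 4) but only (4, 5, 4) is free — short on row locks
  T_c still needs (5, 4, 4) but only (4, 5, 4) is free — short on row locks
  T_h still needs (11, 4, 6) but only (4, 5, 4) is free — short on row locks and schema locks
  T_f still needs (7, 4, 4) but only (4, 5, 4) is free — short on row locks
Processes that could never finish after the grant: T_e, T_g, T_c, T_h and T_f.


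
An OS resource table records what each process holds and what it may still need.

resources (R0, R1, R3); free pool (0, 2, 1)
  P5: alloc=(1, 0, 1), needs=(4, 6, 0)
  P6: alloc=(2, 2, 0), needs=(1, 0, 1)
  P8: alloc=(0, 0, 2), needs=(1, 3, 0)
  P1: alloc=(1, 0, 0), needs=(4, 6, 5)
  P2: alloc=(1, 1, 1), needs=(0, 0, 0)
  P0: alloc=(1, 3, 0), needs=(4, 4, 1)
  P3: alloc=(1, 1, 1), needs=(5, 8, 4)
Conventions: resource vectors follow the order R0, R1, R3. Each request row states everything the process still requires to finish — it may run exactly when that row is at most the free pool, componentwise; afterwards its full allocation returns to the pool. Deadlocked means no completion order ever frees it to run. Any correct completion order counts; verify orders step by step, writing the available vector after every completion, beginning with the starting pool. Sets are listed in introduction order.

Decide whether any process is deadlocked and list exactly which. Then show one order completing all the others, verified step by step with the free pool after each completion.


The deadlocked set is P5, P1, P0 and P3.
Key observation: even finishing P2, P6, P8 leaves just (3, 5, 4) free — too little R0 for any of the remaining processes.
The rest can finish in the order P2, P6, P8. Step-by-step check:
  pool = (0, 2, 1)
  P2 needs (0, 0, 0) <= (0, 2, 1) -> finishes; pool += (1, 1, 1) = (1, 3, 2)
  P6 needs (1, 0, 1) <= (1, 3, 2) -> finishes; pool += (2, 2, 0) = (3, 5, 2)
  P8 needs (1, 3, 0) <= (3, 5, 2) -> finishes; pool += (0, 0, 2) = (3, 5, 4)
None of the blocked processes ever fits:
  P5 still needs (4, 6, 0) but only (3, 5, 4) is free — short on R0 and R1
  P1 still needs (4, 6, 5) but only (3, 5, 4) is free — short on R0, R1 and R3
  P0 still needs (4, 4, 1) but only (3, 5, 4) is free — short on R0
  P3 still needs (5, 8, 4) but only (3, 5, 4) is free — short on R0 and R1


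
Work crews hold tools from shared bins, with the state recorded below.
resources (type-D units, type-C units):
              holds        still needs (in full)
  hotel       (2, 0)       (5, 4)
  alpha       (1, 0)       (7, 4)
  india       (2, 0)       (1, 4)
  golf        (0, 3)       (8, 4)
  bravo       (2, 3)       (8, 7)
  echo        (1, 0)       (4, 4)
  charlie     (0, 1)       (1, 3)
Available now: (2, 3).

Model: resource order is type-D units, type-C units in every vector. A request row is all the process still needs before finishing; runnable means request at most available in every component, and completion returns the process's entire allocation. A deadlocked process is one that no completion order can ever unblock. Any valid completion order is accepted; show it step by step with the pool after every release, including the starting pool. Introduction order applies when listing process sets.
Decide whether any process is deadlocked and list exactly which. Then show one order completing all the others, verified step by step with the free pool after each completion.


Nothing here is deadlocked.
Key observation: starting with charlie, each completion frees enough for the next — no one is permanently blocked.
One completion order for the rest: charlie, india, echo, hotel, alpha, golf, bravo. Verifying each step:
  pool = (2, 3)
  run charlie (needs (1, 3), free (2, 3)); after release of (0, 1) the pool is (2, 4)
  run india (needs (1, 4), free (2, 4)); after release of (2, 0) the pool is (4, 4)
  run echo (needs (4, 4), free (4, 4)); after release of (1, 0) the pool is (5, 4)
  run hotel (needs (5, 4), free (5, 4)); after release of (2, 0) the pool is (7, 4)
  run alpha (needs (7, 4), free (7, 4)); after release of (1, 0) the pool is (8, 4)
  run golf (needs (8, 4), free (8, 4)); after release of (0, 3) the pool is (8, 7)
  run bravo (needs (8, 7), free (8, 7)); after release of (2, 3) the pool is (10, 10)


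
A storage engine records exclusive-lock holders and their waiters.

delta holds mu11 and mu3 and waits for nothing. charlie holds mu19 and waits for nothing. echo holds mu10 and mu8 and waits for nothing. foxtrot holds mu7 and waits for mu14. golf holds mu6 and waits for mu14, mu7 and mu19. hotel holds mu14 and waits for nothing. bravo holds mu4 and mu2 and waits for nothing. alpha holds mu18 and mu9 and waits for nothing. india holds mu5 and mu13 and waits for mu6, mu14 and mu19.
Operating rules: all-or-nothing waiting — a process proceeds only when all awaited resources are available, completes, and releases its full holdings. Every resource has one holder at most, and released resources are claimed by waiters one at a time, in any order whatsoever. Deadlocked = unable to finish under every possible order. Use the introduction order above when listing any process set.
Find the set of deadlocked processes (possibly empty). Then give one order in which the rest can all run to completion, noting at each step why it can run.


The deadlocked set is empty.
Key observation: the waits form no ring: some process can always run, and its releases unblock the others one by one.
A valid finishing order for the others: bravo, echo, hotel, foxtrot, charlie, delta, golf, india, alpha.
Step-by-step check:
  bravo waits on nothing -> runs at once and releases mu4 and mu2
  echo waits on nothing -> runs at once and releases mu10 and mu8
  hotel waits on nothing -> runs at once and releases mu14
  foxtrot waits on mu14 — all released -> runs and releases mu7
  charlie waits on nothing -> runs at once and releases mu19
  delta waits on nothing -> runs at once and releases mu11 and mu3
  golf waits on mu14, mu7 and mu19 — all released -> runs and releases mu6
  india waits on mu6, mu14 and mu19 — all released -> runs and releases mu5 and mu13
  alpha waits on nothing -> runs at once and releases mu18 and mu9


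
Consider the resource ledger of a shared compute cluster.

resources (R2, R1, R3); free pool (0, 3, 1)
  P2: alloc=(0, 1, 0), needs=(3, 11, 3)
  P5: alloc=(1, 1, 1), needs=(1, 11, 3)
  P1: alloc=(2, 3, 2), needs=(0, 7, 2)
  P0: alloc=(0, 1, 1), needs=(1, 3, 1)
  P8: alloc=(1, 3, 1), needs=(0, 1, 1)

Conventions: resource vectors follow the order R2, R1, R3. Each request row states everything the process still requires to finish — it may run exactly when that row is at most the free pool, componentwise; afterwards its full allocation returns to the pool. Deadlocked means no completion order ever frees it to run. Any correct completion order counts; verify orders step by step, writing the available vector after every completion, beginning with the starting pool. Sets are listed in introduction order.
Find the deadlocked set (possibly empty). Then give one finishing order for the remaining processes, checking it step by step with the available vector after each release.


Deadlocked: P2 and P5.
Key observation: once P8, P0, P1 finish, the pool peaks at (3, 10, 5) — and every remaining process still needs more R1 than that.
A valid finishing order for the others: P8, P0, P1. Walking it through:
  pool = (0, 3, 1)
  run P8 (needs (0, 1, 1), free (0, 3, 1)); after release of (1, 3, 1) the pool is (1, 6, 2)
  run P0 (needs (1, 3, 1), free (1, 6, 2)); after release of (0, 1, 1) the pool is (1, 7, 3)
  run P1 (needs (0, 7, 2), free (1, 7, 3)); after release of (2, 3, 2) the pool is (3, 10, 5)
The blocked processes can never fit:
  P2 still needs (3, 11, 3) but only (3, 10, 5) is free — short on R1
  P5 still needs (1, 11, 3) but only (3, 10, 5) is free — short on R1
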